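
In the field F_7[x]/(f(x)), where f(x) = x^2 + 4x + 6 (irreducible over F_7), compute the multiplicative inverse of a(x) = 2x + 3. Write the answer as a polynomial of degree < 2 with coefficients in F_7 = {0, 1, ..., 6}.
a(x)^(-1) ≡ 6x + 1 (mod f(x))

Since f is irreducible over F_7, F_7[x]/(f) is a field and a(x) ≠ 0 has an inverse. Apply the extended Euclidean algorithm to f(x) and a(x) in F_7[x]: f(x) = (4x + 3)·a(x) + (4). The last nonzero remainder is the constant 4 = gcd(f, a) in F_7. Back-substituting through the division chain expresses 4 = s(x)·a(x) + t(x)·f(x) with s(x) ≡ 3x + 4 (mod f), so (3x + 4)·a(x) ≡ 4 (mod f). Multiplying by 4^(-1) ≡ 2 in F_7 gives a(x)^(-1) ≡ 2·(3x + 4) ≡ 6x + 1 (mod f). Check: (2x + 3)·(6x + 1) = 5x^2 + 6x + 3 ≡ 1 (mod x^2 + 4x + 6).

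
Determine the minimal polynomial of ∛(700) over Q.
m_α(x) = x^3 - 700

α satisfies α^3 = 700, so x^3 - 700 annihilates α. By the rational root test, a rational root p/q (in lowest terms) of x^3 - 700 would satisfy p^3 = 700 q^3, forcing q = 1 and p^3 = 700; but 700 is not a perfect cube, contradiction. A monic cubic over Q with no rational root is irreducible (any nontrivial factorization would include a linear factor). Hence x^3 - 700 is the minimal polynomial of α, and in particular [Q(α):Q] = 3.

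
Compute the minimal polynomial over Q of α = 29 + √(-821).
m_α(x) = x^2 - 58x + 1662

From α - 29 = √(-821), squaring gives (α - 29)^2 = -821, i.e. α^2 - 58α + 841 = -821, so α^2 - 58α + 1662 = 0. The discriminant of x^2 - 58x + 1662 is (-58)^2 - 4·(1662) = 3364 - 6648 = -3284, and 4·(-821) is not a perfect square in Q since -821 is squarefree and ≠ 1. Hence x^2 - 58x + 1662 is irreducible over Q and is the minimal polynomial of α.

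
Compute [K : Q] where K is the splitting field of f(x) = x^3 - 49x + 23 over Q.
[K : Q] = 6

By the rational root test, any rational root of the monic integer polynomial f(x) = x^3 - 49x + 23 must be an integer dividing the constant term 23, i.e. one of ±{1, 23}. Evaluating: f(1) = -25, f(-1) = 71, f(23) = 11063, f(-23) = -11017; none is 0, so f has no rational root and is therefore irreducible over Q (a cubic with no linear factor over a field is irreducible). For an irreducible cubic, the Galois group is A_3 or S_3 according as the discriminant disc(f) = -4a^3 - 27b^2 = -4·(-49)^3 - 27·(23)^2 = 456313 is or is not a square in Q. Here disc(f) = 456313 is not a perfect square in Q, so the Galois group of f over Q is not contained in A_3 and must be all of S_3. The splitting field has degree |S_3| = 6 over Q, so [K : Q] = 6.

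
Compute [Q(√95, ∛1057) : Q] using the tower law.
[Q(√95, ∛1057) : Q] = 6

Let L = Q(√95, ∛1057). Since Q(√95) ⊂ L and [Q(√95):Q] = 2, the tower law gives 2 | [L:Q]. Likewise Q(∛1057) ⊂ L with [Q(∛1057):Q] = 3 (because 1057 is not a perfect cube), so 3 | [L:Q]. As gcd(2,3) = 1, [L:Q] is divisible by 6. Conversely L is generated over Q by √95 and ∛1057, so [L:Q] ≤ 2·3 = 6. Therefore [Q(√95, ∛1057) : Q] = 6.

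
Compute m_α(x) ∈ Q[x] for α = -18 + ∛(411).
m_α(x) = x^3 + 54x^2 + 972x + 5421

Set β = α + 18 = ∛(411), so β^3 = 411. Then (α + 18)^3 - 411 = 0, i.e. α is a root of g(x) = (x + 18)^3 - 411 = x^3 + 54x^2 + 972x + 5421. Since g(x) = h(x + 18) where h(x) = x^3 - 411, and h is irreducible over Q (because 411 is not a perfect cube, so h has no rational root, and a monic cubic with no rational root is irreducible), g is also irreducible (irreducibility is preserved under the substitution x → x + 18). Hence m_α(x) = x^3 + 54x^2 + 972x + 5421.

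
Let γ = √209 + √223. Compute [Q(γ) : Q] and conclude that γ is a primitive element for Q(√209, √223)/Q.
[Q(γ) : Q] = 4 (equivalently, Q(γ) = Q(√209, √223))

Obviously Q(γ) ⊆ Q(√209, √223), and [Q(√209, √223):Q] = 4 (since 209, 223 are distinct squarefree integers > 1 with 46607 not a perfect square). To show equality we compute the minimal polynomial of γ. From γ = √209 + √223: γ^2 = 209 + 2√(46607) + 223 = 432 + 2√(46607), so γ^2 - 432 = 2√(46607); squaring, (γ^2 - 432)^2 = 4·46607, i.e. γ^4 - 864γ^2 + 186624 - 186428 = 0, i.e. γ^4 - 864γ^2 + 196 = 0. So γ is a root of x^4 - 864x^2 + 196. This polynomial is irreducible over Q: it has no rational root (each ±√209 ± √223 is irrational), and any factorization into two quadratics over Q would force √(46607) ∈ Q (pairing opposite roots) or √209, √223 ∈ Q (other pairings), all impossible. Hence [Q(γ):Q] = 4 = [Q(√209, √223):Q], so Q(γ) = Q(√209, √223).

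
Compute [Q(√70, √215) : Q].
[Q(√70, √215) : Q] = 4

[Q(√70):Q] = 2 (min poly x^2 - 70, irreducible since 70 is squarefree > 1). For the top step, suppose √215 ∈ Q(√70), say √215 = c + d√70 with c, d ∈ Q. Squaring: 215 = c^2 + 70d^2 + 2cd√70. Since √70 ∉ Q this forces 2cd = 0. If d = 0 then √215 = c ∈ Q, contradicting 215 squarefree > 1. If c = 0 then 215 = 70d^2, so 70·215 = (70d)^2 is a perfect square in Q — but 70·215 = 15050 is not a perfect square (since 70 and 215 are distinct squarefree integers). Contradiction. Hence √215 ∉ Q(√70), so x^2 - 215 stays irreducible over Q(√70) and [Q(√70, √215) : Q(√70)] = 2. By the tower law, [Q(√70, √215) : Q] = 2 · 2 = 4.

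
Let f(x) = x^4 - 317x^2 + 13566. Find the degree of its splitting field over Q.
[K : Q] = 4

Solving the quadratic in x^2: x^2 = (317 ± √(317^2 - 4·13566))/2 = (317 ± √46225)/2 = (317 ± 215)/2, giving x^2 = 51 or x^2 = 266. So f(x) = (x^2 - 51)(x^2 - 266) and the roots of f are ±√51, ±√266. Hence the splitting field is K = Q(√51, √266). Since 51 and 266 are distinct squarefree integers > 1, their product 13566 is not a perfect square, so √266 ∉ Q(√51). By the tower law [K:Q] = [Q(√51,√266):Q(√51)] · [Q(√51):Q] = 2 · 2 = 4.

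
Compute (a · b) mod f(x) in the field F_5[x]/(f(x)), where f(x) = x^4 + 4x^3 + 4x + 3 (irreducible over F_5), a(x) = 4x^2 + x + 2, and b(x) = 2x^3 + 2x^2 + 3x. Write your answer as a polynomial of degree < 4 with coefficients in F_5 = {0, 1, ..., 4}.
a · b ≡ x^3 + 1 (mod f(x))

Multiply in F_5[x]: a(x)·b(x) = (4x^2 + x + 2)·(2x^3 + 2x^2 + 3x) = 3x^5 + 3x^3 + 2x^2 + x. This has degree ≥ 4, so divide by f(x) over F_5: 3x^5 + 3x^3 + 2x^2 + x = (3x + 3)·(x^4 + 4x^3 + 4x + 3) + (x^3 + 1). Hence a·b ≡ x^3 + 1 (mod f). (F_5[x]/(f) is a field with 5^4 = 625 elements since f is irreducible of degree 4.)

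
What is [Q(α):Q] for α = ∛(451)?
[Q(α):Q] = 3

The minimal polynomial of α is x^3 - 451, irreducible over Q since 451 is not a perfect cube (so x^3 - 451 has no rational root). Hence [Q(α):Q] = deg(m_α) = 3.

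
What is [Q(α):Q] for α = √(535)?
[Q(α):Q] = 2

[Q(α):Q] equals the degree of the minimal polynomial of α. Here α^2 = 535 and x^2 - 535 is irreducible (d = 535 is squarefree, ≠ 1, hence not a square), so deg(m_α) = 2. Thus [Q(α):Q] = 2.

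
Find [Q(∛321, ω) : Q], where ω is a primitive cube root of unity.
[Q(∛321, ω) : Q] = 6

[Q(∛321):Q] = 3 (min poly x^3 - 321, irreducible since 321 is not a perfect cube). [Q(ω):Q] = 2 (min poly x^2 + x + 1). Since Q(∛321) ⊂ R and ω ∉ R, we have ω ∉ Q(∛321), so x^2 + x + 1 remains irreducible over Q(∛321) and [Q(∛321, ω) : Q(∛321)] = 2. By the tower law, [Q(∛321, ω) : Q] = 3 · 2 = 6. (In fact Q(∛321, ω) is the splitting field of x^3 - 321 over Q.)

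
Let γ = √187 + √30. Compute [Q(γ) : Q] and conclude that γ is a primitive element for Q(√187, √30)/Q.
[Q(γ) : Q] = 4 (equivalently, Q(γ) = Q(√187, √30))

Obviously Q(γ) ⊆ Q(√187, √30), and [Q(√187, √30):Q] = 4 (since 187, 30 are distinct squarefree integers > 1 with 5610 not a perfect square). To show equality we compute the minimal polynomial of γ. From γ = √187 + √30: γ^2 = 187 + 2√(5610) + 30 = 217 + 2√(5610), so γ^2 - 217 = 2√(5610); squaring, (γ^2 - 217)^2 = 4·5610, i.e. γ^4 - 434γ^2 + 47089 - 22440 = 0, i.e. γ^4 - 434γ^2 + 24649 = 0. So γ is a root of x^4 - 434x^2 + 24649. This polynomial is irreducible over Q: it has no rational root (each ±√187 ± √30 is irrational), and any factorization into two quadratics over Q would force √(5610) ∈ Q (pairing opposite roots) or √187, √30 ∈ Q (other pairings), all impossible. Hence [Q(γ):Q] = 4 = [Q(√187, √30):Q], so Q(γ) = Q(√187, √30).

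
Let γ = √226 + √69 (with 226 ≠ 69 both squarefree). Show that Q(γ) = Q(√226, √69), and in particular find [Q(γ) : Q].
[Q(γ) : Q] = 4 (equivalently, Q(γ) = Q(√226, √69))

Obviously Q(γ) ⊆ Q(√226, √69), and [Q(√226, √69):Q] = 4 (since 226, 69 are distinct squarefree integers > 1 with 15594 not a perfect square). To show equality we compute the minimal polynomial of γ. From γ = √226 + √69: γ^2 = 226 + 2√(15594) + 69 = 295 + 2√(15594), so γ^2 - 295 = 2√(15594); squaring, (γ^2 - 295)^2 = 4·15594, i.e. γ^4 - 590γ^2 + 87025 - 62376 = 0, i.e. γ^4 - 590γ^2 + 24649 = 0. So γ is a root of x^4 - 590x^2 + 24649. This polynomial is irreducible over Q: it has no rational root (each ±√226 ± √69 is irrational), and any factorization into two quadratics over Q would force √(15594) ∈ Q (pairing opposite roots) or √226, √69 ∈ Q (other pairings), all impossible. Hence [Q(γ):Q] = 4 = [Q(√226, √69):Q], so Q(γ) = Q(√226, √69).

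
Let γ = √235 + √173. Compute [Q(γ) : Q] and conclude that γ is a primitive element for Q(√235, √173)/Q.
[Q(γ) : Q] = 4 (equivalently, Q(γ) = Q(√235, √173))

Obviously Q(γ) ⊆ Q(√235, √173), and [Q(√235, √173):Q] = 4 (since 235, 173 are distinct squarefree integers > 1 with 40655 not a perfect square). To show equality we compute the minimal polynomial of γ. From γ = √235 + √173: γ^2 = 235 + 2√(40655) + 173 = 408 + 2√(40655), so γ^2 - 408 = 2√(40655); squaring, (γ^2 - 408)^2 = 4·40655, i.e. γ^4 - 816γ^2 + 166464 - 162620 = 0, i.e. γ^4 - 816γ^2 + 3844 = 0. So γ is a root of x^4 - 816x^2 + 3844. This polynomial is irreducible over Q: it has no rational root (each ±√235 ± √173 is irrational), and any factorization into two quadratics over Q would force √(40655) ∈ Q (pairing opposite roots) or √235, √173 ∈ Q (other pairings), all impossible. Hence [Q(γ):Q] = 4 = [Q(√235, √173):Q], so Q(γ) = Q(√235, √173).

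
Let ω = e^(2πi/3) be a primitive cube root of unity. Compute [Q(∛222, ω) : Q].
[Q(∛222, ω) : Q] = 6

[Q(∛222):Q] = 3 (min poly x^3 - 222, irreducible since 222 is not a perfect cube). [Q(ω):Q] = 2 (min poly x^2 + x + 1). Since Q(∛222) ⊂ R and ω ∉ R, we have ω ∉ Q(∛222), so x^2 + x + 1 remains irreducible over Q(∛222) and [Q(∛222, ω) : Q(∛222)] = 2. By the tower law, [Q(∛222, ω) : Q] = 3 · 2 = 6. (In fact Q(∛222, ω) is the splitting field of x^3 - 222 over Q.)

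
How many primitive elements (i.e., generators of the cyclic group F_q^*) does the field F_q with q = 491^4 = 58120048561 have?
There are φ(58120048560) = 12857671680 primitive elements

F_q^* is cyclic of order q - 1 = 58120048560. A cyclic group of order m has exactly φ(m) generators. Here m = 58120048560 = 2^4 · 3 · 5 · 7^2 · 41 · 149 · 809, so the number of primitive elements is φ(58120048560) = 12857671680.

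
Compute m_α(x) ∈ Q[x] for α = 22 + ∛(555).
m_α(x) = x^3 - 66x^2 + 1452x - 11203

Set β = α - 22 = ∛(555), so β^3 = 555. Then (α - 22)^3 - 555 = 0, i.e. α is a root of g(x) = (x - 22)^3 - 555 = x^3 - 66x^2 + 1452x - 11203. Since g(x) = h(x - 22) where h(x) = x^3 - 555, and h is irreducible over Q (because 555 is not a perfect cube, so h has no rational root, and a monic cubic with no rational root is irreducible), g is also irreducible (irreducibility is preserved under the substitution x → x - 22). Hence m_α(x) = x^3 - 66x^2 + 1452x - 11203.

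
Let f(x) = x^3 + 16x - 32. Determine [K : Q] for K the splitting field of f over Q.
[K : Q] = 6

By the rational root test, any rational root of the monic integer polynomial f(x) = x^3 + 16x - 32 must be an integer dividing the constant term -32, i.e. one of ±{1, 2, 4, 8, 16, 32}. Evaluating: f(1) = -15, f(-1) = -49, f(2) = 8, f(-2) = -72, f(4) = 96, f(-4) = -160, f(8) = 608, f(-8) = -672, f(16) = 4320, f(-16) = -4384, f(32) = 33248, f(-32) = -33312; none is 0, so f has no rational root and is therefore irreducible over Q (a cubic with no linear factor over a field is irreducible). For an irreducible cubic, the Galois group is A_3 or S_3 according as the discriminant disc(f) = -4a^3 - 27b^2 = -4·(16)^3 - 27·(-32)^2 = -44032 is or is not a square in Q. Here disc(f) = -44032 is not a perfect square in Q, so the Galois group of f over Q is not contained in A_3 and must be all of S_3. The splitting field has degree |S_3| = 6 over Q, so [K : Q] = 6.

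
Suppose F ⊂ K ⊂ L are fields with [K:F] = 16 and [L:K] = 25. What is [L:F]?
[L:F] = 400

The tower law says that for any tower of field extensions F ⊂ K ⊂ L with finite degrees, [L:F] = [L:K] · [K:F]. Here this gives [L:F] = 25 · 16 = 400.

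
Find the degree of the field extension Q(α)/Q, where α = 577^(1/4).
[Q(α):Q] = 4

α is a root of x^4 - 577. By Eisenstein's criterion at the prime p = 577 (which divides the constant term 577 but p^2 = 332929 does not, since 577 is squarefree), x^4 - 577 is irreducible over Q. Hence [Q(α):Q] = 4.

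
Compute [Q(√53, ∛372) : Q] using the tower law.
[Q(√53, ∛372) : Q] = 6

Let L = Q(√53, ∛372). Since Q(√53) ⊂ L and [Q(√53):Q] = 2, the tower law gives 2 | [L:Q]. Likewise Q(∛372) ⊂ L with [Q(∛372):Q] = 3 (because 372 is not a perfect cube), so 3 | [L:Q]. As gcd(2,3) = 1, [L:Q] is divisible by 6. Conversely L is generated over Q by √53 and ∛372, so [L:Q] ≤ 2·3 = 6. Therefore [Q(√53, ∛372) : Q] = 6.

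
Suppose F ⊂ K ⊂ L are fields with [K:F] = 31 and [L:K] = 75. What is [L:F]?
[L:F] = 2325

The tower law says that for any tower of field extensions F ⊂ K ⊂ L with finite degrees, [L:F] = [L:K] · [K:F]. Here this gives [L:F] = 75 · 31 = 2325.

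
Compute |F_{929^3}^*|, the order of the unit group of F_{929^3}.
|F_{929^3}^*| = 801765088

F_{929^3} has 929^3 = 801765089 elements; its multiplicative group consists of all nonzero elements, so |F_{929^3}^*| = 801765089 - 1 = 801765088. (It is cyclic since any finite subgroup of the multiplicative group of a field is cyclic.)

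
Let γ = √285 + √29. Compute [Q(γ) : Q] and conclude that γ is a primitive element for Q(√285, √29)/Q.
[Q(γ) : Q] = 4 (equivalently, Q(γ) = Q(√285, √29))

Obviously Q(γ) ⊆ Q(√285, √29), and [Q(√285, √29):Q] = 4 (since 285, 29 are distinct squarefree integers > 1 with 8265 not a perfect square). To show equality we compute the minimal polynomial of γ. From γ = √285 + √29: γ^2 = 285 + 2√(8265) + 29 = 314 + 2√(8265), so γ^2 - 314 = 2√(8265); squaring, (γ^2 - 314)^2 = 4·8265, i.e. γ^4 - 628γ^2 + 98596 - 33060 = 0, i.e. γ^4 - 628γ^2 + 65536 = 0. So γ is a root of x^4 - 628x^2 + 65536. This polynomial is irreducible over Q: it has no rational root (each ±√285 ± √29 is irrational), and any factorization into two quadratics over Q would force √(8265) ∈ Q (pairing opposite roots) or √285, √29 ∈ Q (other pairings), all impossible. Hence [Q(γ):Q] = 4 = [Q(√285, √29):Q], so Q(γ) = Q(√285, √29).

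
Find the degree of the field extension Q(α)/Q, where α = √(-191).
[Q(α):Q] = 2

[Q(α):Q] equals the degree of the minimal polynomial of α. Here α^2 = -191 and x^2 + 191 is irreducible (d = -191 is squarefree, ≠ 1, hence not a square), so deg(m_α) = 2. Thus [Q(α):Q] = 2.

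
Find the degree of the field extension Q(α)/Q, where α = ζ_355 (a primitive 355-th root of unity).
[Q(α):Q] = 280

The minimal polynomial of ζ_355 over Q is the 355-th cyclotomic polynomial Φ_355(x), which is irreducible over Q and has degree φ(355) = 280. Hence [Q(α):Q] = φ(355) = 280.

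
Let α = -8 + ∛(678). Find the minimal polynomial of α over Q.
m_α(x) = x^3 + 24x^2 + 192x - 166

Set β = α + 8 = ∛(678), so β^3 = 678. Then (α + 8)^3 - 678 = 0, i.e. α is a root of g(x) = (x + 8)^3 - 678 = x^3 + 24x^2 + 192x - 166. Since g(x) = h(x + 8) where h(x) = x^3 - 678, and h is irreducible over Q (because 678 is not a perfect cube, so h has no rational root, and a monic cubic with no rational root is irreducible), g is also irreducible (irreducibility is preserved under the substitution x → x + 8). Hence m_α(x) = x^3 + 24x^2 + 192x - 166.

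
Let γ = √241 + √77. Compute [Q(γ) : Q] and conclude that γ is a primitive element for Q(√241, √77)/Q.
[Q(γ) : Q] = 4 (equivalently, Q(γ) = Q(√241, √77))

Obviously Q(γ) ⊆ Q(√241, √77), and [Q(√241, √77):Q] = 4 (since 241, 77 are distinct squarefree integers > 1 with 18557 not a perfect square). To show equality we compute the minimal polynomial of γ. From γ = √241 + √77: γ^2 = 241 + 2√(18557) + 77 = 318 + 2√(18557), so γ^2 - 318 = 2√(18557); squaring, (γ^2 - 318)^2 = 4·18557, i.e. γ^4 - 636γ^2 + 101124 - 74228 = 0, i.e. γ^4 - 636γ^2 + 26896 = 0. So γ is a root of x^4 - 636x^2 + 26896. This polynomial is irreducible over Q: it has no rational root (each ±√241 ± √77 is irrational), and any factorization into two quadratics over Q would force √(18557) ∈ Q (pairing opposite roots) or √241, √77 ∈ Q (other pairings), all impossible. Hence [Q(γ):Q] = 4 = [Q(√241, √77):Q], so Q(γ) = Q(√241, √77).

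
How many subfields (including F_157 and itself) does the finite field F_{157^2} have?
F_{157^2} has 2 subfields

The subfields of F_{p^n} are exactly the fields F_{p^d} for d | n (each is the fixed field of the unique index-d subgroup of Gal(F_{p^n}/F_p) ≅ Z/nZ). The divisors of n = 2 are {1, 2}, giving 2 subfields: F_{157^1}, F_{157^2}.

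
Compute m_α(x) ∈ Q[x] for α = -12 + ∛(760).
m_α(x) = x^3 + 36x^2 + 432x + 968

Set β = α + 12 = ∛(760), so β^3 = 760. Then (α + 12)^3 - 760 = 0, i.e. α is a root of g(x) = (x + 12)^3 - 760 = x^3 + 36x^2 + 432x + 968. Since g(x) = h(x + 12) where h(x) = x^3 - 760, and h is irreducible over Q (because 760 is not a perfect cube, so h has no rational root, and a monic cubic with no rational root is irreducible), g is also irreducible (irreducibility is preserved under the substitution x → x + 12). Hence m_α(x) = x^3 + 36x^2 + 432x + 968.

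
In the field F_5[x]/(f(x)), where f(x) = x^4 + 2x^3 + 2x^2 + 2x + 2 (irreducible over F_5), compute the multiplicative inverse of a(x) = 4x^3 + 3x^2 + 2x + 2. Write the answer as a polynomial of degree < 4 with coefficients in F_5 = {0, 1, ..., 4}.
a(x)^(-1) ≡ 2x^3 + 4x^2 + 3x + 3 (mod f(x))

Since f is irreducible over F_5, F_5[x]/(f) is a field and a(x) ≠ 0 has an inverse. Apply the extended Euclidean algorithm to f(x) and a(x) in F_5[x]: f(x) = (4x)·a(x) + (4x^2 + 4x + 2);  a(x) = (x + 1)·(4x^2 + 4x + 2) + (x);  (4x^2 + 4x + 2) = (4x + 4)·(x) + (2). The last nonzero remainder is the constant 2 = gcd(f, a) in F_5. Back-substituting through the division chain expresses 2 = s(x)·a(x) + t(x)·f(x) with s(x) ≡ 4x^3 + 3x^2 + x + 1 (mod f), so (4x^3 + 3x^2 + x + 1)·a(x) ≡ 2 (mod f). Multiplying by 2^(-1) ≡ 3 in F_5 gives a(x)^(-1) ≡ 3·(4x^3 + 3x^2 + x + 1) ≡ 2x^3 + 4x^2 + 3x + 3 (mod f). Check: (4x^3 + 3x^2 + 2x + 2)·(2x^3 + 4x^2 + 3x + 3) = 3x^6 + 2x^5 + 3x^4 + 3x^3 + 3x^2 + 2x + 1 ≡ 1 (mod x^4 + 2x^3 + 2x^2 + 2x + 2).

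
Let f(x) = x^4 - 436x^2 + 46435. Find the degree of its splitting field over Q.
[K : Q] = 4

Solving the quadratic in x^2: x^2 = (436 ± √(436^2 - 4·46435))/2 = (436 ± √4356)/2 = (436 ± 66)/2, giving x^2 = 251 or x^2 = 185. So f(x) = (x^2 - 251)(x^2 - 185) and the roots of f are ±√251, ±√185. Hence the splitting field is K = Q(√251, √185). Since 251 and 185 are distinct squarefree integers > 1, their product 46435 is not a perfect square, so √185 ∉ Q(√251). By the tower law [K:Q] = [Q(√251,√185):Q(√251)] · [Q(√251):Q] = 2 · 2 = 4.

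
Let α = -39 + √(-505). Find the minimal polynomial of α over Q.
m_α(x) = x^2 + 78x + 2026

From α + 39 = √(-505), squaring gives (α + 39)^2 = -505, i.e. α^2 + 78α + 1521 = -505, so α^2 + 78α + 2026 = 0. The discriminant of x^2 + 78x + 2026 is (78)^2 - 4·(2026) = 6084 - 8104 = -2020, and 4·(-505) is not a perfect square in Q since -505 is squarefree and ≠ 1. Hence x^2 + 78x + 2026 is irreducible over Q and is the minimal polynomial of α.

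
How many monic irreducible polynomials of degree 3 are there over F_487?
There are 38500272 monic irreducible polynomials of degree 3 over F_487

Each element of F_{487^3} that lies in no proper subfield is a root of exactly one monic irreducible of degree 3 over F_487, and each such polynomial has 3 distinct roots in F_{487^3}. By Möbius inversion the count is N_487(3) = (1/3) Σ_{d|3} μ(3/d) · 487^d = (1/3)(μ(3)·487^1 + μ(1)·487^3) = 115500816/3 = 38500272.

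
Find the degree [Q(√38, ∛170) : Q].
[Q(√38, ∛170) : Q] = 6

Let L = Q(√38, ∛170). Since Q(√38) ⊂ L and [Q(√38):Q] = 2, the tower law gives 2 | [L:Q]. Likewise Q(∛170) ⊂ L with [Q(∛170):Q] = 3 (because 170 is not a perfect cube), so 3 | [L:Q]. As gcd(2,3) = 1, [L:Q] is divisible by 6. Conversely L is generated over Q by √38 and ∛170, so [L:Q] ≤ 2·3 = 6. Therefore [Q(√38, ∛170) : Q] = 6.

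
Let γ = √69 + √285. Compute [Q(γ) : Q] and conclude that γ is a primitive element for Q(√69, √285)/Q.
[Q(γ) : Q] = 4 (equivalently, Q(γ) = Q(√69, √285))

Obviously Q(γ) ⊆ Q(√69, √285), and [Q(√69, √285):Q] = 4 (since 69, 285 are distinct squarefree integers > 1 with 19665 not a perfect square). To show equality we compute the minimal polynomial of γ. From γ = √69 + √285: γ^2 = 69 + 2√(19665) + 285 = 354 + 2√(19665), so γ^2 - 354 = 2√(19665); squaring, (γ^2 - 354)^2 = 4·19665, i.e. γ^4 - 708γ^2 + 125316 - 78660 = 0, i.e. γ^4 - 708γ^2 + 46656 = 0. So γ is a root of x^4 - 708x^2 + 46656. This polynomial is irreducible over Q: it has no rational root (each ±√69 ± √285 is irrational), and any factorization into two quadratics over Q would force √(19665) ∈ Q (pairing opposite roots) or √69, √285 ∈ Q (other pairings), all impossible. Hence [Q(γ):Q] = 4 = [Q(√69, √285):Q], so Q(γ) = Q(√69, √285).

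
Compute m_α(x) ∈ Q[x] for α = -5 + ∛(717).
m_α(x) = x^3 + 15x^2 + 75x - 592

Set β = α + 5 = ∛(717), so β^3 = 717. Then (α + 5)^3 - 717 = 0, i.e. α is a root of g(x) = (x + 5)^3 - 717 = x^3 + 15x^2 + 75x - 592. Since g(x) = h(x + 5) where h(x) = x^3 - 717, and h is irreducible over Q (because 717 is not a perfect cube, so h has no rational root, and a monic cubic with no rational root is irreducible), g is also irreducible (irreducibility is preserved under the substitution x → x + 5). Hence m_α(x) = x^3 + 15x^2 + 75x - 592.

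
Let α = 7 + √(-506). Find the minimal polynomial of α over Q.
m_α(x) = x^2 - 14x + 555

From α - 7 = √(-506), squaring gives (α - 7)^2 = -506, i.e. α^2 - 14α + 49 = -506, so α^2 - 14α + 555 = 0. The discriminant of x^2 - 14x + 555 is (-14)^2 - 4·(555) = 196 - 2220 = -2024, and 4·(-506) is not a perfect square in Q since -506 is squarefree and ≠ 1. Hence x^2 - 14x + 555 is irreducible over Q and is the minimal polynomial of α.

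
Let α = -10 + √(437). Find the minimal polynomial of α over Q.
m_α(x) = x^2 + 20x - 337

From α + 10 = √(437), squaring gives (α + 10)^2 = 437, i.e. α^2 + 20α + 100 = 437, so α^2 + 20α - 337 = 0. The discriminant of x^2 + 20x - 337 is (20)^2 - 4·(-337) = 400 + 1348 = 1748, and 4·(437) is not a perfect square in Q since 437 is squarefree and ≠ 1. Hence x^2 + 20x - 337 is irreducible over Q and is the minimal polynomial of α.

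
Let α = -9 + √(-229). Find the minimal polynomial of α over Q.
m_α(x) = x^2 + 18x + 310

From α + 9 = √(-229), squaring gives (α + 9)^2 = -229, i.e. α^2 + 18α + 81 = -229, so α^2 + 18α + 310 = 0. The discriminant of x^2 + 18x + 310 is (18)^2 - 4·(310) = 324 - 1240 = -916, and 4·(-229) is not a perfect square in Q since -229 is squarefree and ≠ 1. Hence x^2 + 18x + 310 is irreducible over Q and is the minimal polynomial of α.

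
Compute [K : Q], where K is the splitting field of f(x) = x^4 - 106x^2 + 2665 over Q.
[K : Q] = 4

Solving the quadratic in x^2: x^2 = (106 ± √(106^2 - 4·2665))/2 = (106 ± √576)/2 = (106 ± 24)/2, giving x^2 = 41 or x^2 = 65. So f(x) = (x^2 - 41)(x^2 - 65) and the roots of f are ±√41, ±√65. Hence the splitting field is K = Q(√41, √65). Since 41 and 65 are distinct squarefree integers > 1, their product 2665 is not a perfect square, so √65 ∉ Q(√41). By the tower law [K:Q] = [Q(√41,√65):Q(√41)] · [Q(√41):Q] = 2 · 2 = 4.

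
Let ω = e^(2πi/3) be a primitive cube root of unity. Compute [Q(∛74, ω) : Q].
[Q(∛74, ω) : Q] = 6

[Q(∛74):Q] = 3 (min poly x^3 - 74, irreducible since 74 is not a perfect cube). [Q(ω):Q] = 2 (min poly x^2 + x + 1). Since Q(∛74) ⊂ R and ω ∉ R, we have ω ∉ Q(∛74), so x^2 + x + 1 remains irreducible over Q(∛74) and [Q(∛74, ω) : Q(∛74)] = 2. By the tower law, [Q(∛74, ω) : Q] = 3 · 2 = 6. (In fact Q(∛74, ω) is the splitting field of x^3 - 74 over Q.)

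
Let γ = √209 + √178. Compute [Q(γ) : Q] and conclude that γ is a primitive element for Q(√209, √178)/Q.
[Q(γ) : Q] = 4 (equivalently, Q(γ) = Q(√209, √178))

Obviously Q(γ) ⊆ Q(√209, √178), and [Q(√209, √178):Q] = 4 (since 209, 178 are distinct squarefree integers > 1 with 37202 not a perfect square). To show equality we compute the minimal polynomial of γ. From γ = √209 + √178: γ^2 = 209 + 2√(37202) + 178 = 387 + 2√(37202), so γ^2 - 387 = 2√(37202); squaring, (γ^2 - 387)^2 = 4·37202, i.e. γ^4 - 774γ^2 + 149769 - 148808 = 0, i.e. γ^4 - 774γ^2 + 961 = 0. So γ is a root of x^4 - 774x^2 + 961. This polynomial is irreducible over Q: it has no rational root (each ±√209 ± √178 is irrational), and any factorization into two quadratics over Q would force √(37202) ∈ Q (pairing opposite roots) or √209, √178 ∈ Q (other pairings), all impossible. Hence [Q(γ):Q] = 4 = [Q(√209, √178):Q], so Q(γ) = Q(√209, √178).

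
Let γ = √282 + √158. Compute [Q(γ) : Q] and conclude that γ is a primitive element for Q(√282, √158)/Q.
[Q(γ) : Q] = 4 (equivalently, Q(γ) = Q(√282, √158))

Obviously Q(γ) ⊆ Q(√282, √158), and [Q(√282, √158):Q] = 4 (since 282, 158 are distinct squarefree integers > 1 with 44556 not a perfect square). To show equality we compute the minimal polynomial of γ. From γ = √282 + √158: γ^2 = 282 + 2√(44556) + 158 = 440 + 2√(44556), so γ^2 - 440 = 2√(44556); squaring, (γ^2 - 440)^2 = 4·44556, i.e. γ^4 - 880γ^2 + 193600 - 178224 = 0, i.e. γ^4 - 880γ^2 + 15376 = 0. So γ is a root of x^4 - 880x^2 + 15376. This polynomial is irreducible over Q: it has no rational root (each ±√282 ± √158 is irrational), and any factorization into two quadratics over Q would force √(44556) ∈ Q (pairing opposite roots) or √282, √158 ∈ Q (other pairings), all impossible. Hence [Q(γ):Q] = 4 = [Q(√282, √158):Q], so Q(γ) = Q(√282, √158).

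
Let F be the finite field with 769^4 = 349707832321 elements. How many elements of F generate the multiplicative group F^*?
There are φ(349707832320) = 68388126720 primitive elements

F_q^* is cyclic of order q - 1 = 349707832320. A cyclic group of order m has exactly φ(m) generators. Here m = 349707832320 = 2^10 · 3 · 5 · 7 · 11 · 17 · 17393, so the number of primitive elements is φ(349707832320) = 68388126720.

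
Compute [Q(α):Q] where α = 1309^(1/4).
[Q(α):Q] = 4

α is a root of x^4 - 1309. By Eisenstein's criterion at the prime p = 7 (which divides the constant term 1309 but p^2 = 49 does not, since 1309 is squarefree), x^4 - 1309 is irreducible over Q. Hence [Q(α):Q] = 4.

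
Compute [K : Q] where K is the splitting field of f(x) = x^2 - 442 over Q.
[K : Q] = 2

f(x) = x^2 - 442 factors as (x - √442)(x + √442). The splitting field is K = Q(√442). Since 442 is squarefree and > 1, it is not a perfect square, so x^2 - 442 is irreducible over Q and [Q(√442) : Q] = 2. Hence [K : Q] = 2.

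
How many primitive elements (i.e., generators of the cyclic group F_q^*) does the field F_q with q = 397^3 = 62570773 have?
There are φ(62570772) = 18338400 primitive elements

F_q^* is cyclic of order q - 1 = 62570772. A cyclic group of order m has exactly φ(m) generators. Here m = 62570772 = 2^2 · 3^3 · 11 · 31 · 1699, so the number of primitive elements is φ(62570772) = 18338400.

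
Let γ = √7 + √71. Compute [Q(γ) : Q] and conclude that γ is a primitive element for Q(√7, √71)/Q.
[Q(γ) : Q] = 4 (equivalently, Q(γ) = Q(√7, √71))

Obviously Q(γ) ⊆ Q(√7, √71), and [Q(√7, √71):Q] = 4 (since 7, 71 are distinct squarefree integers > 1 with 497 not a perfect square). To show equality we compute the minimal polynomial of γ. From γ = √7 + √71: γ^2 = 7 + 2√(497) + 71 = 78 + 2√(497), so γ^2 - 78 = 2√(497); squaring, (γ^2 - 78)^2 = 4·497, i.e. γ^4 - 156γ^2 + 6084 - 1988 = 0, i.e. γ^4 - 156γ^2 + 4096 = 0. So γ is a root of x^4 - 156x^2 + 4096. This polynomial is irreducible over Q: it has no rational root (each ±√7 ± √71 is irrational), and any factorization into two quadratics over Q would force √(497) ∈ Q (pairing opposite roots) or √7, √71 ∈ Q (other pairings), all impossible. Hence [Q(γ):Q] = 4 = [Q(√7, √71):Q], so Q(γ) = Q(√7, √71).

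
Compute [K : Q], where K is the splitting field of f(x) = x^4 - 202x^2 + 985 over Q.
[K : Q] = 4

Solving the quadratic in x^2: x^2 = (202 ± √(202^2 - 4·985))/2 = (202 ± √36864)/2 = (202 ± 192)/2, giving x^2 = 5 or x^2 = 197. So f(x) = (x^2 - 5)(x^2 - 197) and the roots of f are ±√5, ±√197. Hence the splitting field is K = Q(√5, √197). Since 5 and 197 are distinct squarefree integers > 1, their product 985 is not a perfect square, so √197 ∉ Q(√5). By the tower law [K:Q] = [Q(√5,√197):Q(√5)] · [Q(√5):Q] = 2 · 2 = 4.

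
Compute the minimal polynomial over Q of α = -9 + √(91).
m_α(x) = x^2 + 18x - 10

From α + 9 = √(91), squaring gives (α + 9)^2 = 91, i.e. α^2 + 18α + 81 = 91, so α^2 + 18α - 10 = 0. The discriminant of x^2 + 18x - 10 is (18)^2 - 4·(-10) = 324 + 40 = 364, and 4·(91) is not a perfect square in Q since 91 is squarefree and ≠ 1. Hence x^2 + 18x - 10 is irreducible over Q and is the minimal polynomial of α.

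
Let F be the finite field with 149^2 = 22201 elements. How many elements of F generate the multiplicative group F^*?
There are φ(22200) = 5760 primitive elements

F_q^* is cyclic of order q - 1 = 22200. A cyclic group of order m has exactly φ(m) generators. Here m = 22200 = 2^3 · 3 · 5^2 · 37, so the number of primitive elements is φ(22200) = 5760.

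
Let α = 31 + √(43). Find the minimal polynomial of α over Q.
m_α(x) = x^2 - 62x + 918

From α - 31 = √(43), squaring gives (α - 31)^2 = 43, i.e. α^2 - 62α + 961 = 43, so α^2 - 62α + 918 = 0. The discriminant of x^2 - 62x + 918 is (-62)^2 - 4·(918) = 3844 - 3672 = 172, and 4·(43) is not a perfect square in Q since 43 is squarefree and ≠ 1. Hence x^2 - 62x + 918 is irreducible over Q and is the minimal polynomial of α.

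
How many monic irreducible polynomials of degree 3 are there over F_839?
There are 196862960 monic irreducible polynomials of degree 3 over F_839

Each element of F_{839^3} that lies in no proper subfield is a root of exactly one monic irreducible of degree 3 over F_839, and each such polynomial has 3 distinct roots in F_{839^3}. By Möbius inversion the count is N_839(3) = (1/3) Σ_{d|3} μ(3/d) · 839^d = (1/3)(μ(3)·839^1 + μ(1)·839^3) = 590588880/3 = 196862960.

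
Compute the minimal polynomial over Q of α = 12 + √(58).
m_α(x) = x^2 - 24x + 86

From α - 12 = √(58), squaring gives (α - 12)^2 = 58, i.e. α^2 - 24α + 144 = 58, so α^2 - 24α + 86 = 0. The discriminant of x^2 - 24x + 86 is (-24)^2 - 4·(86) = 576 - 344 = 232, and 4·(58) is not a perfect square in Q since 58 is squarefree and ≠ 1. Hence x^2 - 24x + 86 is irreducible over Q and is the minimal polynomial of α.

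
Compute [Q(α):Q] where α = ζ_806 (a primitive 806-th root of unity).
[Q(α):Q] = 360

The minimal polynomial of ζ_806 over Q is the 806-th cyclotomic polynomial Φ_806(x), which is irreducible over Q and has degree φ(806) = 360. Hence [Q(α):Q] = φ(806) = 360.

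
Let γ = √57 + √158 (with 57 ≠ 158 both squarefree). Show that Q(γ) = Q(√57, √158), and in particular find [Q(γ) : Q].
[Q(γ) : Q] = 4 (equivalently, Q(γ) = Q(√57, √158))

Obviously Q(γ) ⊆ Q(√57, √158), and [Q(√57, √158):Q] = 4 (since 57, 158 are distinct squarefree integers > 1 with 9006 not a perfect square). To show equality we compute the minimal polynomial of γ. From γ = √57 + √158: γ^2 = 57 + 2√(9006) + 158 = 215 + 2√(9006), so γ^2 - 215 = 2√(9006); squaring, (γ^2 - 215)^2 = 4·9006, i.e. γ^4 - 430γ^2 + 46225 - 36024 = 0, i.e. γ^4 - 430γ^2 + 10201 = 0. So γ is a root of x^4 - 430x^2 + 10201. This polynomial is irreducible over Q: it has no rational root (each ±√57 ± √158 is irrational), and any factorization into two quadratics over Q would force √(9006) ∈ Q (pairing opposite roots) or √57, √158 ∈ Q (other pairings), all impossible. Hence [Q(γ):Q] = 4 = [Q(√57, √158):Q], so Q(γ) = Q(√57, √158).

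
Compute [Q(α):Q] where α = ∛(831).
[Q(α):Q] = 3

The minimal polynomial of α is x^3 - 831, irreducible over Q since 831 is not a perfect cube (so x^3 - 831 has no rational root). Hence [Q(α):Q] = deg(m_α) = 3.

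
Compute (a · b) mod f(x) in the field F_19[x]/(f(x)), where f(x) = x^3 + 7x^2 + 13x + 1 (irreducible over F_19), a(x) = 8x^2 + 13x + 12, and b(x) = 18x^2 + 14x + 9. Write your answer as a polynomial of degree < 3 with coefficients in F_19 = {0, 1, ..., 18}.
a · b ≡ 2x^2 + 7x + 10 (mod f(x))

Multiply in F_19[x]: a(x)·b(x) = (8x^2 + 13x + 12)·(18x^2 + 14x + 9) = 11x^4 + 4x^3 + 14x^2 + 13. This has degree ≥ 3, so divide by f(x) over F_19: 11x^4 + 4x^3 + 14x^2 + 13 = (11x + 3)·(x^3 + 7x^2 + 13x + 1) + (2x^2 + 7x + 10). Hence a·b ≡ 2x^2 + 7x + 10 (mod f). (F_19[x]/(f) is a field with 19^3 = 6859 elements since f is irreducible of degree 3.)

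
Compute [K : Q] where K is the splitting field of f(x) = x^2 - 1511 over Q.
[K : Q] = 2

f(x) = x^2 - 1511 factors as (x - √1511)(x + √1511). The splitting field is K = Q(√1511). Since 1511 is squarefree and > 1, it is not a perfect square, so x^2 - 1511 is irreducible over Q and [Q(√1511) : Q] = 2. Hence [K : Q] = 2.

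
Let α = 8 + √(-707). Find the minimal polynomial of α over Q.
m_α(x) = x^2 - 16x + 771

From α - 8 = √(-707), squaring gives (α - 8)^2 = -707, i.e. α^2 - 16α + 64 = -707, so α^2 - 16α + 771 = 0. The discriminant of x^2 - 16x + 771 is (-16)^2 - 4·(771) = 256 - 3084 = -2828, and 4·(-707) is not a perfect square in Q since -707 is squarefree and ≠ 1. Hence x^2 - 16x + 771 is irreducible over Q and is the minimal polynomial of α.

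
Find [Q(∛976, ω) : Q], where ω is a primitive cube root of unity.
[Q(∛976, ω) : Q] = 6

[Q(∛976):Q] = 3 (min poly x^3 - 976, irreducible since 976 is not a perfect cube). [Q(ω):Q] = 2 (min poly x^2 + x + 1). Since Q(∛976) ⊂ R and ω ∉ R, we have ω ∉ Q(∛976), so x^2 + x + 1 remains irreducible over Q(∛976) and [Q(∛976, ω) : Q(∛976)] = 2. By the tower law, [Q(∛976, ω) : Q] = 3 · 2 = 6. (In fact Q(∛976, ω) is the splitting field of x^3 - 976 over Q.)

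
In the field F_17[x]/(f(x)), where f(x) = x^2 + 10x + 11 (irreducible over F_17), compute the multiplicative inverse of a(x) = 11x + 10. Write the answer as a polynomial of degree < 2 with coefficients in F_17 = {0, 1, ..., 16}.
a(x)^(-1) ≡ 5x + 13 (mod f(x))

Since f is irreducible over F_17, F_17[x]/(f) is a field and a(x) ≠ 0 has an inverse. Apply the extended Euclidean algorithm to f(x) and a(x) in F_17[x]: f(x) = (14x + 16)·a(x) + (4). The last nonzero remainder is the constant 4 = gcd(f, a) in F_17. Back-substituting through the division chain expresses 4 = s(x)·a(x) + t(x)·f(x) with s(x) ≡ 3x + 1 (mod f), so (3x + 1)·a(x) ≡ 4 (mod f). Multiplying by 4^(-1) ≡ 13 in F_17 gives a(x)^(-1) ≡ 13·(3x + 1) ≡ 5x + 13 (mod f). Check: (11x + 10)·(5x + 13) = 4x^2 + 6x + 11 ≡ 1 (mod x^2 + 10x + 11).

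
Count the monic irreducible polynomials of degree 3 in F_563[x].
There are 59484328 monic irreducible polynomials of degree 3 over F_563

Each element of F_{563^3} that lies in no proper subfield is a root of exactly one monic irreducible of degree 3 over F_563, and each such polynomial has 3 distinct roots in F_{563^3}. By Möbius inversion the count is N_563(3) = (1/3) Σ_{d|3} μ(3/d) · 563^d = (1/3)(μ(3)·563^1 + μ(1)·563^3) = 178452984/3 = 59484328.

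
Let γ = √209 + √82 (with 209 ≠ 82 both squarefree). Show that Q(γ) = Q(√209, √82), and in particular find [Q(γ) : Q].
[Q(γ) : Q] = 4 (equivalently, Q(γ) = Q(√209, √82))

Obviously Q(γ) ⊆ Q(√209, √82), and [Q(√209, √82):Q] = 4 (since 209, 82 are distinct squarefree integers > 1 with 17138 not a perfect square). To show equality we compute the minimal polynomial of γ. From γ = √209 + √82: γ^2 = 209 + 2√(17138) + 82 = 291 + 2√(17138), so γ^2 - 291 = 2√(17138); squaring, (γ^2 - 291)^2 = 4·17138, i.e. γ^4 - 582γ^2 + 84681 - 68552 = 0, i.e. γ^4 - 582γ^2 + 16129 = 0. So γ is a root of x^4 - 582x^2 + 16129. This polynomial is irreducible over Q: it has no rational root (each ±√209 ± √82 is irrational), and any factorization into two quadratics over Q would force √(17138) ∈ Q (pairing opposite roots) or √209, √82 ∈ Q (other pairings), all impossible. Hence [Q(γ):Q] = 4 = [Q(√209, √82):Q], so Q(γ) = Q(√209, √82).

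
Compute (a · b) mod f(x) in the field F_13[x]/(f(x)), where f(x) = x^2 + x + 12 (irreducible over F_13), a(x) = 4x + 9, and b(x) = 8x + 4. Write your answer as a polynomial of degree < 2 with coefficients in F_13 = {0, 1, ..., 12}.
a · b ≡ 4x + 3 (mod f(x))

Multiply in F_13[x]: a(x)·b(x) = (4x + 9)·(8x + 4) = 6x^2 + 10x + 10. This has degree ≥ 2, so divide by f(x) over F_13: 6x^2 + 10x + 10 = (6)·(x^2 + x + 12) + (4x + 3). Hence a·b ≡ 4x + 3 (mod f). (F_13[x]/(f) is a field with 13^2 = 169 elements since f is irreducible of degree 2.)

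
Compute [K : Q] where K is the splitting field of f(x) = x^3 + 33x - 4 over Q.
[K : Q] = 6

By the rational root test, any rational root of the monic integer polynomial f(x) = x^3 + 33x - 4 must be an integer dividing the constant term -4, i.e. one of ±{1, 2, 4}. Evaluating: f(1) = 30, f(-1) = -38, f(2) = 70, f(-2) = -78, f(4) = 192, f(-4) = -200; none is 0, so f has no rational root and is therefore irreducible over Q (a cubic with no linear factor over a field is irreducible). For an irreducible cubic, the Galois group is A_3 or S_3 according as the discriminant disc(f) = -4a^3 - 27b^2 = -4·(33)^3 - 27·(-4)^2 = -144180 is or is not a square in Q. Here disc(f) = -144180 is not a perfect square in Q, so the Galois group of f over Q is not contained in A_3 and must be all of S_3. The splitting field has degree |S_3| = 6 over Q, so [K : Q] = 6.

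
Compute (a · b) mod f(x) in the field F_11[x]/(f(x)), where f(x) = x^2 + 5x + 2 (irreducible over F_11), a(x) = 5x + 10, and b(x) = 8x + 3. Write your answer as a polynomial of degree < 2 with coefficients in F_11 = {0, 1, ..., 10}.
a · b ≡ 5x + 5 (mod f(x))

Multiply in F_11[x]: a(x)·b(x) = (5x + 10)·(8x + 3) = 7x^2 + 7x + 8. This has degree ≥ 2, so divide by f(x) over F_11: 7x^2 + 7x + 8 = (7)·(x^2 + 5x + 2) + (5x + 5). Hence a·b ≡ 5x + 5 (mod f). (F_11[x]/(f) is a field with 11^2 = 121 elements since f is irreducible of degree 2.)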